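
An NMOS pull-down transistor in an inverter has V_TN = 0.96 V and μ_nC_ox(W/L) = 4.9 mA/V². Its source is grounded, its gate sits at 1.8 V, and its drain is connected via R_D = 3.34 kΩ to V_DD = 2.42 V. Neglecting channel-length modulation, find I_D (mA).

V_GS = V_G = 1.8 V, so V_ov = 1.8 − 0.96 = 0.84 V.
Assume saturation: I_D = ½ k_n V_ov² = 0.5 × 4.9 × 0.84² = 1.73 mA, giving V_DS = V_DD − I_D R_D = 2.42 − 1.73 × 3.34 = -3.35 V.
But -3.35 V < V_ov = 0.84 V, so the device is actually in triode.
In triode I_D = k_n[V_ov V_DS − ½ V_DS²] and I_D = (V_DD − V_DS)/R_D. Equating: 8.18 V_DS² − 14.75 V_DS + 2.42 = 0, giving V_DS = 0.183 V (the root below V_ov).
I_D = (2.42 − 0.183) / 3.34 = 0.67 mA.

I_D = 0.670 mA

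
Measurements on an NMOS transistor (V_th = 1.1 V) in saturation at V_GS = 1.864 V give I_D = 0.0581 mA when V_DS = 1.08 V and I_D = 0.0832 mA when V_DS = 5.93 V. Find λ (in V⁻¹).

λ = 0.0986 V⁻¹

With V_GS fixed, I_D ∝ (1 + λ V_DS) in saturation, so I_D2/I_D1 = (1 + λ V_DS2)/(1 + λ V_DS1).
0.0832/0.0581 = 1.432 = (1 + 5.93 λ)/(1 + 1.08 λ).
Solving: λ (I_D1 V_DS2 − I_D2 V_DS1) = I_D2 − I_D1, so λ = (0.0832 − 0.0581) / (0.0581 × 5.93 − 0.0832 × 1.08) = 0.0251 / 0.255 = 0.0986 V⁻¹.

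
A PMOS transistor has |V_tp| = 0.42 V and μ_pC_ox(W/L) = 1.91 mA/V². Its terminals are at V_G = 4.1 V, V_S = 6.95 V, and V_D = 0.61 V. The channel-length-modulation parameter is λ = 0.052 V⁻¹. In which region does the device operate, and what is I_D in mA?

V_SG = V_S − V_G = 6.95 − 4.1 = 2.85 V; V_SD = V_S − V_D = 6.95 − 0.61 = 6.34 V.
V_ov = V_SG − |V_tp| = 2.85 − 0.42 = 2.43 V.
Since V_SD = 6.34 V ≥ V_ov = 2.43 V, the device is in saturation.
I_D = ½ k_p V_ov² (1 + λ V_SD) = 0.5 × 1.91 × 2.43² × (1 + 0.052 × 6.34) = 7.5 mA.

Saturation; I_D = 7.50 mA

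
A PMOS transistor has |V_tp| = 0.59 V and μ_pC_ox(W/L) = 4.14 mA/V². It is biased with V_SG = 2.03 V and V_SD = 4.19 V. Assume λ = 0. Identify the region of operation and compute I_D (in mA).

V_ov = V_SG − |V_tp| = 2.03 − 0.59 = 1.44 V.
Since V_SD = 4.19 V ≥ V_ov = 1.44 V, the device is in saturation.
I_D = ½ k_p V_ov² = 0.5 × 4.14 × 1.44² = 4.29 mA.

Saturation; I_D = 4.29 mA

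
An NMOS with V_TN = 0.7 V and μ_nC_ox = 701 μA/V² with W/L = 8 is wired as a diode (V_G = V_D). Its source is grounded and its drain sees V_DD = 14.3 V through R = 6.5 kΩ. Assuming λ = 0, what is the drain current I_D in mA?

I_D = 1.96 mA

With gate tied to drain, V_GS = V_DS ≥ V_GS − V_TN, so the device is in saturation.
k_n = μ_nC_ox · (W/L) = 5.608 mA/V².
KCL at the drain: ½ k_n (V_GS − V_TN)² = (V_DD − V_GS)/R.
Let x = V_GS − 0.7. Then 18.2 x² + x − 13.6 = 0, giving x = 0.837 V (positive root), so V_GS = 1.54 V.
I_D = (V_DD − V_GS)/R = (14.3 − 1.54) / 6.5 = 1.96 mA.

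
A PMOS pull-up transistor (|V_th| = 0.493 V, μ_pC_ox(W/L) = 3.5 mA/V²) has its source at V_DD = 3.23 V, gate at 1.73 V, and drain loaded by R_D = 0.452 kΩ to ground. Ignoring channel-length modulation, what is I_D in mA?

V_SG = V_DD − V_G = 3.23 − 1.73 = 1.5 V, so V_ov = 1.5 − 0.493 = 1.01 V.
Assume saturation: I_D = ½ k_p V_ov² = 0.5 × 3.5 × 1.01² = 1.77 mA, giving V_SD = V_DD − I_D R_D = 3.23 − 1.77 × 0.452 = 2.43 V.
V_SD = 2.43 V ≥ V_ov = 1.01 V, confirming saturation.

I_D = 1.77 mA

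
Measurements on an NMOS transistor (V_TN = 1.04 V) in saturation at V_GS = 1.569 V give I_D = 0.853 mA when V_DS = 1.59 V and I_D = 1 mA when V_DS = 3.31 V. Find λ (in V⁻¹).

λ = 0.119 V⁻¹

With V_GS fixed, I_D ∝ (1 + λ V_DS) in saturation, so I_D2/I_D1 = (1 + λ V_DS2)/(1 + λ V_DS1).
1/0.853 = 1.172 = (1 + 3.31 λ)/(1 + 1.59 λ).
Solving: λ (I_D1 V_DS2 − I_D2 V_DS1) = I_D2 − I_D1, so λ = (1 − 0.853) / (0.853 × 3.31 − 1 × 1.59) = 0.147 / 1.23 = 0.119 V⁻¹.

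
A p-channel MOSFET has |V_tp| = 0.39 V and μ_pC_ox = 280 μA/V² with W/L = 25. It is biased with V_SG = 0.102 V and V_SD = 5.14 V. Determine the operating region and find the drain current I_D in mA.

Cutoff; I_D = 0 mA

V_SG = 0.102 V < |V_tp| = 0.39 V, so the transistor is in cutoff.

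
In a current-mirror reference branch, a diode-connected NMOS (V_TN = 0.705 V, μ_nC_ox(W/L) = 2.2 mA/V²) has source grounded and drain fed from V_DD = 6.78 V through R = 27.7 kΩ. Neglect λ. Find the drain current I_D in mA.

I_D = 0.204 mA

With gate tied to drain, V_GS = V_DS ≥ V_GS − V_TN, so the device is in saturation.
KCL at the drain: ½ k_n (V_GS − V_TN)² = (V_DD − V_GS)/R.
Let x = V_GS − 0.705. Then 30.5 x² + x − 6.075 = 0, giving x = 0.43 V (positive root), so V_GS = 1.14 V.
I_D = (V_DD − V_GS)/R = (6.78 − 1.14) / 27.7 = 0.204 mA.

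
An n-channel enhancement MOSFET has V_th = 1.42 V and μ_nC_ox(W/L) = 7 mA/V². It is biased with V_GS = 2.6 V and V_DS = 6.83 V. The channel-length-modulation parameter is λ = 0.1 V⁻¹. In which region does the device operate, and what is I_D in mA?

V_ov = V_GS − V_th = 2.6 − 1.42 = 1.18 V.
Since V_DS = 6.83 V ≥ V_ov = 1.18 V, the device is in saturation.
I_D = ½ k_n V_ov² (1 + λ V_DS) = 0.5 × 7 × 1.18² × (1 + 0.1 × 6.83) = 8.2 mA.

Saturation; I_D = 8.20 mA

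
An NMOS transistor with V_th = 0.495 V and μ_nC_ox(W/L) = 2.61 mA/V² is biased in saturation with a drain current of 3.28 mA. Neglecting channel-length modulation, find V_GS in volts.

V_GS = 2.08 V

In saturation I_D = ½ k_n (V_GS − V_th)², so V_GS − V_th = √(2 I_D / k_n) = √(2 × 3.28 / 2.61) = 1.59 V.
V_GS = 0.495 + 1.59 = 2.08 V.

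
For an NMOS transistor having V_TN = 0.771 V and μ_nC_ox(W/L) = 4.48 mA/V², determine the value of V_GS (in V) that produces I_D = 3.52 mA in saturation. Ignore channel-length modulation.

V_GS = 2.02 V

In saturation I_D = ½ k_n (V_GS − V_TN)², so V_GS − V_TN = √(2 I_D / k_n) = √(2 × 3.52 / 4.48) = 1.25 V.
V_GS = 0.771 + 1.25 = 2.02 V.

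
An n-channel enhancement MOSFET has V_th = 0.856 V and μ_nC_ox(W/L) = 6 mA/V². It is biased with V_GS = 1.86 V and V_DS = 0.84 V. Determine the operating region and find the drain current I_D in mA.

V_ov = V_GS − V_th = 1.86 − 0.856 = 1 V.
Since V_DS = 0.84 V < V_ov = 1 V, the device is in the triode region.
I_D = k_n [V_ov · V_DS − ½ V_DS²] = 6 × [1 × 0.84 − 0.5 × 0.84²] = 2.94 mA.

Triode; I_D = 2.94 mA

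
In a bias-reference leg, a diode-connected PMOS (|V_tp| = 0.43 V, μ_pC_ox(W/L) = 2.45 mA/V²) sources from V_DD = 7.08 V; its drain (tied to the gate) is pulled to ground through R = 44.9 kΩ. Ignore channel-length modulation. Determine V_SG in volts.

V_SG = 0.769 V

With gate tied to drain, V_SG = V_SD ≥ V_SG − |V_tp|, so the device is in saturation.
KCL at the drain: ½ k_p (V_SG − |V_tp|)² = (V_DD − V_SG)/R.
Let x = V_SG − 0.43. Then 55 x² + x − 6.65 = 0, giving x = 0.339 V (positive root), so V_SG = 0.769 V.
I_D = (V_DD − V_SG)/R = (7.08 − 0.769) / 44.9 = 0.141 mA.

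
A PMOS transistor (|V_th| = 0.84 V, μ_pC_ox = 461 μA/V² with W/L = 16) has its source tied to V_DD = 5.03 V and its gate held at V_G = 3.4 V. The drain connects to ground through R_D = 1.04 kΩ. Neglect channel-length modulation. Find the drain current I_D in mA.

I_D = 2.30 mA

V_SG = V_DD − V_G = 5.03 − 3.4 = 1.63 V, so V_ov = 1.63 − 0.84 = 0.79 V.
k_p = μ_pC_ox · (W/L) = 7.376 mA/V².
Assume saturation: I_D = ½ k_p V_ov² = 0.5 × 7.376 × 0.79² = 2.3 mA, giving V_SD = V_DD − I_D R_D = 5.03 − 2.3 × 1.04 = 2.64 V.
V_SD = 2.64 V ≥ V_ov = 0.79 V, confirming saturation.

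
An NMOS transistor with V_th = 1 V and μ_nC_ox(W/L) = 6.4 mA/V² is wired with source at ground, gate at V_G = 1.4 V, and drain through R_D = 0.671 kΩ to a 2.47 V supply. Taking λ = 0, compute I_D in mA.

V_GS = V_G = 1.4 V, so V_ov = 1.4 − 1 = 0.4 V.
Assume saturation: I_D = ½ k_n V_ov² = 0.5 × 6.4 × 0.4² = 0.512 mA, giving V_DS = V_DD − I_D R_D = 2.47 − 0.512 × 0.671 = 2.13 V.
V_DS = 2.13 V ≥ V_ov = 0.4 V, confirming saturation.

I_D = 0.512 mA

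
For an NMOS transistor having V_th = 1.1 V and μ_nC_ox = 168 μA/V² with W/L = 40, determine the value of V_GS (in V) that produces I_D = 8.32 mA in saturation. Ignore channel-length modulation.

k_n = μ_nC_ox · (W/L) = 6.72 mA/V².
In saturation I_D = ½ k_n (V_GS − V_th)², so V_GS − V_th = √(2 I_D / k_n) = √(2 × 8.32 / 6.72) = 1.57 V.
V_GS = 1.1 + 1.57 = 2.67 V.

V_GS = 2.67 V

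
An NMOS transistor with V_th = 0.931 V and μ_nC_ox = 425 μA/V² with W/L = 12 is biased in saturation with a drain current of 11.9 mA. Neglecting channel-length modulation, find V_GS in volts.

V_GS = 3.09 V

k_n = μ_nC_ox · (W/L) = 5.1 mA/V².
In saturation I_D = ½ k_n (V_GS − V_th)², so V_GS − V_th = √(2 I_D / k_n) = √(2 × 11.9 / 5.1) = 2.16 V.
V_GS = 0.931 + 2.16 = 3.09 V.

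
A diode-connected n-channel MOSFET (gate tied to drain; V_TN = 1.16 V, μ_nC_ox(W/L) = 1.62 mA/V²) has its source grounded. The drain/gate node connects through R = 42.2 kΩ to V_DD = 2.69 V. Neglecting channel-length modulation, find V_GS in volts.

V_GS = 1.36 V

With gate tied to drain, V_GS = V_DS ≥ V_GS − V_TN, so the device is in saturation.
KCL at the drain: ½ k_n (V_GS − V_TN)² = (V_DD − V_GS)/R.
Let x = V_GS − 1.16. Then 34.2 x² + x − 1.53 = 0, giving x = 0.197 V (positive root), so V_GS = 1.36 V.
I_D = (V_DD − V_GS)/R = (2.69 − 1.36) / 42.2 = 0.0316 mA.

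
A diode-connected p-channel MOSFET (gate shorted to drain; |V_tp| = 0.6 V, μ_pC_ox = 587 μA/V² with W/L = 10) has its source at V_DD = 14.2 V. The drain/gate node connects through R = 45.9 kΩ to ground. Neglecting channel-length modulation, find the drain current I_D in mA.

I_D = 0.289 mA

With gate tied to drain, V_SG = V_SD ≥ V_SG − |V_tp|, so the device is in saturation.
k_p = μ_pC_ox · (W/L) = 5.87 mA/V².
KCL at the drain: ½ k_p (V_SG − |V_tp|)² = (V_DD − V_SG)/R.
Let x = V_SG − 0.6. Then 135 x² + x − 13.6 = 0, giving x = 0.314 V (positive root), so V_SG = 0.914 V.
I_D = (V_DD − V_SG)/R = (14.2 − 0.914) / 45.9 = 0.289 mA.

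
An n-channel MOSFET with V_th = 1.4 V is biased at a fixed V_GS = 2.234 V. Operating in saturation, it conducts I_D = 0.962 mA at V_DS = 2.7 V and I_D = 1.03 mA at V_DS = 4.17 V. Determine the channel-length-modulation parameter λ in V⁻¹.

λ = 0.0553 V⁻¹

With V_GS fixed, I_D ∝ (1 + λ V_DS) in saturation, so I_D2/I_D1 = (1 + λ V_DS2)/(1 + λ V_DS1).
1.03/0.962 = 1.071 = (1 + 4.17 λ)/(1 + 2.7 λ).
Solving: λ (I_D1 V_DS2 − I_D2 V_DS1) = I_D2 − I_D1, so λ = (1.03 − 0.962) / (0.962 × 4.17 − 1.03 × 2.7) = 0.068 / 1.23 = 0.0553 V⁻¹.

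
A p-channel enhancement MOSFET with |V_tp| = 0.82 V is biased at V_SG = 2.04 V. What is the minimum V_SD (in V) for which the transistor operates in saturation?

V_SD,sat = 1.22 V

The boundary between triode and saturation is V_SD = V_SG − |V_tp| = V_ov.
V_ov = 2.04 − 0.82 = 1.22 V.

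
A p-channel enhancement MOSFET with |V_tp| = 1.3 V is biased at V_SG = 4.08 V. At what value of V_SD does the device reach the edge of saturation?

The boundary between triode and saturation is V_SD = V_SG − |V_tp| = V_ov.
V_ov = 4.08 − 1.3 = 2.78 V.

V_SD,sat = 2.78 V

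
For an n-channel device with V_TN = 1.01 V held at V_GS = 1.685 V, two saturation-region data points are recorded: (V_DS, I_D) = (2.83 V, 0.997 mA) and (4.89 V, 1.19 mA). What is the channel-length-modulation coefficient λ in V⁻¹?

With V_GS fixed, I_D ∝ (1 + λ V_DS) in saturation, so I_D2/I_D1 = (1 + λ V_DS2)/(1 + λ V_DS1).
1.19/0.997 = 1.194 = (1 + 4.89 λ)/(1 + 2.83 λ).
Solving: λ (I_D1 V_DS2 − I_D2 V_DS1) = I_D2 − I_D1, so λ = (1.19 − 0.997) / (0.997 × 4.89 − 1.19 × 2.83) = 0.193 / 1.51 = 0.128 V⁻¹.

λ = 0.128 V⁻¹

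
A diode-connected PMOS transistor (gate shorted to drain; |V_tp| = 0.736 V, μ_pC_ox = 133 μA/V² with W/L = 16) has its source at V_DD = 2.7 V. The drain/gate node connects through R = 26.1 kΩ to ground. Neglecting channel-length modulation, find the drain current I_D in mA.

I_D = 0.0657 mA

With gate tied to drain, V_SG = V_SD ≥ V_SG − |V_tp|, so the device is in saturation.
k_p = μ_pC_ox · (W/L) = 2.128 mA/V².
KCL at the drain: ½ k_p (V_SG − |V_tp|)² = (V_DD − V_SG)/R.
Let x = V_SG − 0.736. Then 27.8 x² + x − 1.964 = 0, giving x = 0.249 V (positive root), so V_SG = 0.985 V.
I_D = (V_DD − V_SG)/R = (2.7 − 0.985) / 26.1 = 0.0657 mA.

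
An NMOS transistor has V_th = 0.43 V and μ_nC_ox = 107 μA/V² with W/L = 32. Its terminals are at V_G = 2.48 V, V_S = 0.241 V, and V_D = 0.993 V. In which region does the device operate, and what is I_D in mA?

V_GS = V_G − V_S = 2.48 − 0.241 = 2.24 V; V_DS = V_D − V_S = 0.993 − 0.241 = 0.752 V.
k_n = μ_nC_ox · (W/L) = 3.424 mA/V².
V_ov = V_GS − V_th = 2.24 − 0.43 = 1.81 V.
Since V_DS = 0.752 V < V_ov = 1.81 V, the device is in the triode region.
I_D = k_n [V_ov · V_DS − ½ V_DS²] = 3.424 × [1.81 × 0.752 − 0.5 × 0.752²] = 3.69 mA.

Triode; I_D = 3.69 mA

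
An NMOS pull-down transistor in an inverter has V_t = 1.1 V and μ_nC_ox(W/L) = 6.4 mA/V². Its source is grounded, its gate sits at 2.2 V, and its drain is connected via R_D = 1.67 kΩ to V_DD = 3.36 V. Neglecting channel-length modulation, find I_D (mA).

I_D = 1.83 mA

V_GS = V_G = 2.2 V, so V_ov = 2.2 − 1.1 = 1.1 V.
Assume saturation: I_D = ½ k_n V_ov² = 0.5 × 6.4 × 1.1² = 3.87 mA, giving V_DS = V_DD − I_D R_D = 3.36 − 3.87 × 1.67 = -3.11 V.
But -3.11 V < V_ov = 1.1 V, so the device is actually in triode.
In triode I_D = k_n[V_ov V_DS − ½ V_DS²] and I_D = (V_DD − V_DS)/R_D. Equating: 5.34 V_DS² − 12.76 V_DS + 3.36 = 0, giving V_DS = 0.301 V (the root below V_ov).
I_D = (3.36 − 0.301) / 1.67 = 1.83 mA.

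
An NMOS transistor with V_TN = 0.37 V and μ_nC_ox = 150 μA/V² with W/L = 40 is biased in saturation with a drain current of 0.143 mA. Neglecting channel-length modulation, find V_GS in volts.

k_n = μ_nC_ox · (W/L) = 6 mA/V².
In saturation I_D = ½ k_n (V_GS − V_TN)², so V_GS − V_TN = √(2 I_D / k_n) = √(2 × 0.143 / 6) = 0.218 V.
V_GS = 0.37 + 0.218 = 0.588 V.

V_GS = 0.588 V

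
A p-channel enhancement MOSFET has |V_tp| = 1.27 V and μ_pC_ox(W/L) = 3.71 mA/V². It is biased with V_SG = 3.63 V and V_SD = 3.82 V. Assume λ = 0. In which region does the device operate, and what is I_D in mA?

V_ov = V_SG − |V_tp| = 3.63 − 1.27 = 2.36 V.
Since V_SD = 3.82 V ≥ V_ov = 2.36 V, the device is in saturation.
I_D = ½ k_p V_ov² = 0.5 × 3.71 × 2.36² = 10.3 mA.

Saturation; I_D = 10.3 mA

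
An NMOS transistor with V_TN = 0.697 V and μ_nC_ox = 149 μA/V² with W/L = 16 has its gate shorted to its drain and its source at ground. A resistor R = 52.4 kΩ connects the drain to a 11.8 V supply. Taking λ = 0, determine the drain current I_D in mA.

I_D = 0.204 mA

With gate tied to drain, V_GS = V_DS ≥ V_GS − V_TN, so the device is in saturation.
k_n = μ_nC_ox · (W/L) = 2.384 mA/V².
KCL at the drain: ½ k_n (V_GS − V_TN)² = (V_DD − V_GS)/R.
Let x = V_GS − 0.697. Then 62.5 x² + x − 11.1 = 0, giving x = 0.414 V (positive root), so V_GS = 1.11 V.
I_D = (V_DD − V_GS)/R = (11.8 − 1.11) / 52.4 = 0.204 mA.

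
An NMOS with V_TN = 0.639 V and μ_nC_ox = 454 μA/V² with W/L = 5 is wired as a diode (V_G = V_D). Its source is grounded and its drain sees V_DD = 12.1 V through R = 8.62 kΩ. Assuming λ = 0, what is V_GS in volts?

V_GS = 1.67 V

With gate tied to drain, V_GS = V_DS ≥ V_GS − V_TN, so the device is in saturation.
k_n = μ_nC_ox · (W/L) = 2.27 mA/V².
KCL at the drain: ½ k_n (V_GS − V_TN)² = (V_DD − V_GS)/R.
Let x = V_GS − 0.639. Then 9.78 x² + x − 11.46 = 0, giving x = 1.03 V (positive root), so V_GS = 1.67 V.
I_D = (V_DD − V_GS)/R = (12.1 − 1.67) / 8.62 = 1.21 mA.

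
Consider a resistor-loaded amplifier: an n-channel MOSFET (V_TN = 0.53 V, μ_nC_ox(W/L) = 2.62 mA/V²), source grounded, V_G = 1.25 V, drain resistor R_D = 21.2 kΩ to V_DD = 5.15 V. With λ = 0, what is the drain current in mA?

I_D = 0.236 mA

V_GS = V_G = 1.25 V, so V_ov = 1.25 − 0.53 = 0.72 V.
Assume saturation: I_D = ½ k_n V_ov² = 0.5 × 2.62 × 0.72² = 0.679 mA, giving V_DS = V_DD − I_D R_D = 5.15 − 0.679 × 21.2 = -9.25 V.
But -9.25 V < V_ov = 0.72 V, so the device is actually in triode.
In triode I_D = k_n[V_ov V_DS − ½ V_DS²] and I_D = (V_DD − V_DS)/R_D. Equating: 27.8 V_DS² − 40.99 V_DS + 5.15 = 0, giving V_DS = 0.139 V (the root below V_ov).
I_D = (5.15 − 0.139) / 21.2 = 0.236 mA.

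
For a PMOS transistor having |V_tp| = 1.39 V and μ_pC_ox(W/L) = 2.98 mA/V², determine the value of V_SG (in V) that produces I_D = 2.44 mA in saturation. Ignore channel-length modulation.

V_SG = 2.67 V

In saturation I_D = ½ k_p (V_SG − |V_tp|)², so V_SG − |V_tp| = √(2 I_D / k_p) = √(2 × 2.44 / 2.98) = 1.28 V.
V_SG = 1.39 + 1.28 = 2.67 V.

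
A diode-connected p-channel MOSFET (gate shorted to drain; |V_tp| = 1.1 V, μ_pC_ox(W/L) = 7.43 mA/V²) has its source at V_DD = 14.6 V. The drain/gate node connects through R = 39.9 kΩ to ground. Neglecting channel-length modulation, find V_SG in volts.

With gate tied to drain, V_SG = V_SD ≥ V_SG − |V_tp|, so the device is in saturation.
KCL at the drain: ½ k_p (V_SG − |V_tp|)² = (V_DD − V_SG)/R.
Let x = V_SG − 1.1. Then 148 x² + x − 13.5 = 0, giving x = 0.298 V (positive root), so V_SG = 1.4 V.
I_D = (V_DD − V_SG)/R = (14.6 − 1.4) / 39.9 = 0.331 mA.

V_SG = 1.40 V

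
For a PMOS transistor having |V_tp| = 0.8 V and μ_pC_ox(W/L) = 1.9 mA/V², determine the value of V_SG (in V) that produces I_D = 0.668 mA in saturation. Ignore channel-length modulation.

In saturation I_D = ½ k_p (V_SG − |V_tp|)², so V_SG − |V_tp| = √(2 I_D / k_p) = √(2 × 0.668 / 1.9) = 0.839 V.
V_SG = 0.8 + 0.839 = 1.64 V.

V_SG = 1.64 V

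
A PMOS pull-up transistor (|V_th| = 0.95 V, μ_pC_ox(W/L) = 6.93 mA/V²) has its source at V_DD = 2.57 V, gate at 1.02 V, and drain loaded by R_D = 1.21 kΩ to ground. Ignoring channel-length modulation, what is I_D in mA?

V_SG = V_DD − V_G = 2.57 − 1.02 = 1.55 V, so V_ov = 1.55 − 0.95 = 0.6 V.
Assume saturation: I_D = ½ k_p V_ov² = 0.5 × 6.93 × 0.6² = 1.25 mA, giving V_SD = V_DD − I_D R_D = 2.57 − 1.25 × 1.21 = 1.06 V.
V_SD = 1.06 V ≥ V_ov = 0.6 V, confirming saturation.

I_D = 1.25 mA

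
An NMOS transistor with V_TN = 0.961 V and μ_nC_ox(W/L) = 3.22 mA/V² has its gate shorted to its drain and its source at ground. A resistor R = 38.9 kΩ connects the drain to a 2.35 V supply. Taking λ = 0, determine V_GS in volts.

V_GS = 1.10 V

With gate tied to drain, V_GS = V_DS ≥ V_GS − V_TN, so the device is in saturation.
KCL at the drain: ½ k_n (V_GS − V_TN)² = (V_DD − V_GS)/R.
Let x = V_GS − 0.961. Then 62.6 x² + x − 1.389 = 0, giving x = 0.141 V (positive root), so V_GS = 1.1 V.
I_D = (V_DD − V_GS)/R = (2.35 − 1.1) / 38.9 = 0.0321 mA.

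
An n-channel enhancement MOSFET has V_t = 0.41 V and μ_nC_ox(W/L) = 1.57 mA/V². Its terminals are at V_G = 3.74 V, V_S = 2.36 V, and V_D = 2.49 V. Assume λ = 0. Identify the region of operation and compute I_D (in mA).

Triode; I_D = 0.185 mA

V_GS = V_G − V_S = 3.74 − 2.36 = 1.38 V; V_DS = V_D − V_S = 2.49 − 2.36 = 0.13 V.
V_ov = V_GS − V_t = 1.38 − 0.41 = 0.97 V.
Since V_DS = 0.13 V < V_ov = 0.97 V, the device is in the triode region.
I_D = k_n [V_ov · V_DS − ½ V_DS²] = 1.57 × [0.97 × 0.13 − 0.5 × 0.13²] = 0.185 mA.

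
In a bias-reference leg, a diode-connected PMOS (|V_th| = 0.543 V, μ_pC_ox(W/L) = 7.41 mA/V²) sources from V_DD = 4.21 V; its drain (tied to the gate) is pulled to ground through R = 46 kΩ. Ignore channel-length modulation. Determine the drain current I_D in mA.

With gate tied to drain, V_SG = V_SD ≥ V_SG − |V_th|, so the device is in saturation.
KCL at the drain: ½ k_p (V_SG − |V_th|)² = (V_DD − V_SG)/R.
Let x = V_SG − 0.543. Then 170 x² + x − 3.667 = 0, giving x = 0.144 V (positive root), so V_SG = 0.687 V.
I_D = (V_DD − V_SG)/R = (4.21 − 0.687) / 46 = 0.0766 mA.

I_D = 0.0766 mA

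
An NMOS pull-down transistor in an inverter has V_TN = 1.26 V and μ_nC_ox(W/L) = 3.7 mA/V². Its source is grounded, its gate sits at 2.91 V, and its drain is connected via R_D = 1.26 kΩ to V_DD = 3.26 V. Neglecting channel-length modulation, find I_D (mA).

I_D = 2.25 mA

V_GS = V_G = 2.91 V, so V_ov = 2.91 − 1.26 = 1.65 V.
Assume saturation: I_D = ½ k_n V_ov² = 0.5 × 3.7 × 1.65² = 5.04 mA, giving V_DS = V_DD − I_D R_D = 3.26 − 5.04 × 1.26 = -3.09 V.
But -3.09 V < V_ov = 1.65 V, so the device is actually in triode.
In triode I_D = k_n[V_ov V_DS − ½ V_DS²] and I_D = (V_DD − V_DS)/R_D. Equating: 2.33 V_DS² − 8.692 V_DS + 3.26 = 0, giving V_DS = 0.423 V (the root below V_ov).
I_D = (3.26 − 0.423) / 1.26 = 2.25 mA.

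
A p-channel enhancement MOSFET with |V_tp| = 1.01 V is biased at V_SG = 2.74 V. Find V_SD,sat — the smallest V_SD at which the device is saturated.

The boundary between triode and saturation is V_SD = V_SG − |V_tp| = V_ov.
V_ov = 2.74 − 1.01 = 1.73 V.

V_SD,sat = 1.73 V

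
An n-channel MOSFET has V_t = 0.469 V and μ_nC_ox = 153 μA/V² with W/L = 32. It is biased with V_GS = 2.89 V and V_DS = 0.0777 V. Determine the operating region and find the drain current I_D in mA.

k_n = μ_nC_ox · (W/L) = 4.896 mA/V².
V_ov = V_GS − V_t = 2.89 − 0.469 = 2.42 V.
Since V_DS = 0.0777 V < V_ov = 2.42 V, the device is in the triode region.
I_D = k_n [V_ov · V_DS − ½ V_DS²] = 4.896 × [2.42 × 0.0777 − 0.5 × 0.0777²] = 0.906 mA.

Triode; I_D = 0.906 mA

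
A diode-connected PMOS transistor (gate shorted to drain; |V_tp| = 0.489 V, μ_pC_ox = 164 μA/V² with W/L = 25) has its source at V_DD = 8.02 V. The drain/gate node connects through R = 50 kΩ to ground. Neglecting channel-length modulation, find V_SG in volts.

V_SG = 0.755 V

With gate tied to drain, V_SG = V_SD ≥ V_SG − |V_tp|, so the device is in saturation.
k_p = μ_pC_ox · (W/L) = 4.1 mA/V².
KCL at the drain: ½ k_p (V_SG − |V_tp|)² = (V_DD − V_SG)/R.
Let x = V_SG − 0.489. Then 102 x² + x − 7.531 = 0, giving x = 0.266 V (positive root), so V_SG = 0.755 V.
I_D = (V_DD − V_SG)/R = (8.02 − 0.755) / 50 = 0.145 mA.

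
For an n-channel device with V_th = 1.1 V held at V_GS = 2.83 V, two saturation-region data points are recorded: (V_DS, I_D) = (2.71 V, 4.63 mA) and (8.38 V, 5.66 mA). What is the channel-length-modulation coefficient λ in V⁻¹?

λ = 0.0439 V⁻¹

With V_GS fixed, I_D ∝ (1 + λ V_DS) in saturation, so I_D2/I_D1 = (1 + λ V_DS2)/(1 + λ V_DS1).
5.66/4.63 = 1.222 = (1 + 8.38 λ)/(1 + 2.71 λ).
Solving: λ (I_D1 V_DS2 − I_D2 V_DS1) = I_D2 − I_D1, so λ = (5.66 − 4.63) / (4.63 × 8.38 − 5.66 × 2.71) = 1.03 / 23.5 = 0.0439 V⁻¹.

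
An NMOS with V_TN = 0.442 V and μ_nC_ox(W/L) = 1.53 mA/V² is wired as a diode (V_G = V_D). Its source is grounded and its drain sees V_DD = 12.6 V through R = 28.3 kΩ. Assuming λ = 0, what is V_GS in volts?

V_GS = 1.17 V

With gate tied to drain, V_GS = V_DS ≥ V_GS − V_TN, so the device is in saturation.
KCL at the drain: ½ k_n (V_GS − V_TN)² = (V_DD − V_GS)/R.
Let x = V_GS − 0.442. Then 21.6 x² + x − 12.16 = 0, giving x = 0.727 V (positive root), so V_GS = 1.17 V.
I_D = (V_DD − V_GS)/R = (12.6 − 1.17) / 28.3 = 0.404 mA.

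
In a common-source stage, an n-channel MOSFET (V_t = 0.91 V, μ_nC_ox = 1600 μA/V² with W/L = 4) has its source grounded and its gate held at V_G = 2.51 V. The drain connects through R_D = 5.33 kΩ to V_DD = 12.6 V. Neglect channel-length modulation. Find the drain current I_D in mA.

I_D = 2.32 mA

V_GS = V_G = 2.51 V, so V_ov = 2.51 − 0.91 = 1.6 V.
k_n = μ_nC_ox · (W/L) = 6.4 mA/V².
Assume saturation: I_D = ½ k_n V_ov² = 0.5 × 6.4 × 1.6² = 8.19 mA, giving V_DS = V_DD − I_D R_D = 12.6 − 8.19 × 5.33 = -31.1 V.
But -31.1 V < V_ov = 1.6 V, so the device is actually in triode.
In triode I_D = k_n[V_ov V_DS − ½ V_DS²] and I_D = (V_DD − V_DS)/R_D. Equating: 17.1 V_DS² − 55.58 V_DS + 12.6 = 0, giving V_DS = 0.245 V (the root below V_ov).
I_D = (12.6 − 0.245) / 5.33 = 2.32 mA.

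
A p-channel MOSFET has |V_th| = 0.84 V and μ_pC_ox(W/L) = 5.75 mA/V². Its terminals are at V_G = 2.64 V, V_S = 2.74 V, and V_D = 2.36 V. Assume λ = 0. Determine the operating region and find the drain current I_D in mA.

V_SG = V_S − V_G = 2.74 − 2.64 = 0.1 V; V_SD = V_S − V_D = 2.74 − 2.36 = 0.38 V.
V_SG = 0.1 V < |V_th| = 0.84 V, so the transistor is in cutoff.

Cutoff; I_D = 0 mA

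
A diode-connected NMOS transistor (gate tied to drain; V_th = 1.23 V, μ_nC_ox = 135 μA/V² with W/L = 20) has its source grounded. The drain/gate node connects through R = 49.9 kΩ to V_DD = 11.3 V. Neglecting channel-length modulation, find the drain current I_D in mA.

I_D = 0.194 mA

With gate tied to drain, V_GS = V_DS ≥ V_GS − V_th, so the device is in saturation.
k_n = μ_nC_ox · (W/L) = 2.7 mA/V².
KCL at the drain: ½ k_n (V_GS − V_th)² = (V_DD − V_GS)/R.
Let x = V_GS − 1.23. Then 67.4 x² + x − 10.07 = 0, giving x = 0.379 V (positive root), so V_GS = 1.61 V.
I_D = (V_DD − V_GS)/R = (11.3 − 1.61) / 49.9 = 0.194 mA.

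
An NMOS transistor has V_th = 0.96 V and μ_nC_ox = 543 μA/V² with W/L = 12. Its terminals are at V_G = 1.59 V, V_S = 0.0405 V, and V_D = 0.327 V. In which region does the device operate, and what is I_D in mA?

V_GS = V_G − V_S = 1.59 − 0.0405 = 1.55 V; V_DS = V_D − V_S = 0.327 − 0.0405 = 0.287 V.
k_n = μ_nC_ox · (W/L) = 6.516 mA/V².
V_ov = V_GS − V_th = 1.55 − 0.96 = 0.59 V.
Since V_DS = 0.287 V < V_ov = 0.59 V, the device is in the triode region.
I_D = k_n [V_ov · V_DS − ½ V_DS²] = 6.516 × [0.59 × 0.287 − 0.5 × 0.287²] = 0.833 mA.

Triode; I_D = 0.833 mA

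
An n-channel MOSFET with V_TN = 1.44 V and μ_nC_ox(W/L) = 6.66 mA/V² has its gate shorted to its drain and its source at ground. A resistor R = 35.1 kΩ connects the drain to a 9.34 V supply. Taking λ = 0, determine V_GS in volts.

V_GS = 1.70 V

With gate tied to drain, V_GS = V_DS ≥ V_GS − V_TN, so the device is in saturation.
KCL at the drain: ½ k_n (V_GS − V_TN)² = (V_DD − V_GS)/R.
Let x = V_GS − 1.44. Then 117 x² + x − 7.9 = 0, giving x = 0.256 V (positive root), so V_GS = 1.7 V.
I_D = (V_DD − V_GS)/R = (9.34 − 1.7) / 35.1 = 0.218 mA.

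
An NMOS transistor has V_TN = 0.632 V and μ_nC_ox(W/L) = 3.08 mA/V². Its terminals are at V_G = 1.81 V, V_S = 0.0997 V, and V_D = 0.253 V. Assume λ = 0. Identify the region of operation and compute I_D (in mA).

V_GS = V_G − V_S = 1.81 − 0.0997 = 1.71 V; V_DS = V_D − V_S = 0.253 − 0.0997 = 0.153 V.
V_ov = V_GS − V_TN = 1.71 − 0.632 = 1.08 V.
Since V_DS = 0.153 V < V_ov = 1.08 V, the device is in the triode region.
I_D = k_n [V_ov · V_DS − ½ V_DS²] = 3.08 × [1.08 × 0.153 − 0.5 × 0.153²] = 0.473 mA.

Triode; I_D = 0.473 mA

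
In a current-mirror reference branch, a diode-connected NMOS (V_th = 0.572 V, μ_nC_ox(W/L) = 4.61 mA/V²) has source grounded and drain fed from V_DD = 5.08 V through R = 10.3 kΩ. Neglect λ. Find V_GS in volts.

With gate tied to drain, V_GS = V_DS ≥ V_GS − V_th, so the device is in saturation.
KCL at the drain: ½ k_n (V_GS − V_th)² = (V_DD − V_GS)/R.
Let x = V_GS − 0.572. Then 23.7 x² + x − 4.508 = 0, giving x = 0.415 V (positive root), so V_GS = 0.987 V.
I_D = (V_DD − V_GS)/R = (5.08 − 0.987) / 10.3 = 0.397 mA.

V_GS = 0.987 V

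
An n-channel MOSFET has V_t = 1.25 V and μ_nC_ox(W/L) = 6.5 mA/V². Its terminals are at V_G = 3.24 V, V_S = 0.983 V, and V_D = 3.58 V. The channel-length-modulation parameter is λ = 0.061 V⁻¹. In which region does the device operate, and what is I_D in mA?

Saturation; I_D = 3.82 mA

V_GS = V_G − V_S = 3.24 − 0.983 = 2.26 V; V_DS = V_D − V_S = 3.58 − 0.983 = 2.6 V.
V_ov = V_GS − V_t = 2.26 − 1.25 = 1.01 V.
Since V_DS = 2.6 V ≥ V_ov = 1.01 V, the device is in saturation.
I_D = ½ k_n V_ov² (1 + λ V_DS) = 0.5 × 6.5 × 1.01² × (1 + 0.061 × 2.6) = 3.82 mA.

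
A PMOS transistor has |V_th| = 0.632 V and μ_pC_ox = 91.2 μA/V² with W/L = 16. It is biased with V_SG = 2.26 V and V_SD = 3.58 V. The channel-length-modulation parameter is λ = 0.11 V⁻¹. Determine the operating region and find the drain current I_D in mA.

k_p = μ_pC_ox · (W/L) = 1.459 mA/V².
V_ov = V_SG − |V_th| = 2.26 − 0.632 = 1.63 V.
Since V_SD = 3.58 V ≥ V_ov = 1.63 V, the device is in saturation.
I_D = ½ k_p V_ov² (1 + λ V_SD) = 0.5 × 1.459 × 1.63² × (1 + 0.11 × 3.58) = 2.7 mA.

Saturation; I_D = 2.70 mA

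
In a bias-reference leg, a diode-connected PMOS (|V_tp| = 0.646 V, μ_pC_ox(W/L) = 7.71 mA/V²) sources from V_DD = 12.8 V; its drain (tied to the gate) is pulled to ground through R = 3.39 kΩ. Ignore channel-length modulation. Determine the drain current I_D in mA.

I_D = 3.31 mA

With gate tied to drain, V_SG = V_SD ≥ V_SG − |V_tp|, so the device is in saturation.
KCL at the drain: ½ k_p (V_SG − |V_tp|)² = (V_DD − V_SG)/R.
Let x = V_SG − 0.646. Then 13.1 x² + x − 12.15 = 0, giving x = 0.927 V (positive root), so V_SG = 1.57 V.
I_D = (V_DD − V_SG)/R = (12.8 − 1.57) / 3.39 = 3.31 mA.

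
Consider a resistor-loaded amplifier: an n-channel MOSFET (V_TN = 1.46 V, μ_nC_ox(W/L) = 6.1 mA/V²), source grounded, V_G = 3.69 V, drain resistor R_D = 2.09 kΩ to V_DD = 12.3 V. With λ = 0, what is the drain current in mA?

V_GS = V_G = 3.69 V, so V_ov = 3.69 − 1.46 = 2.23 V.
Assume saturation: I_D = ½ k_n V_ov² = 0.5 × 6.1 × 2.23² = 15.2 mA, giving V_DS = V_DD − I_D R_D = 12.3 − 15.2 × 2.09 = -19.4 V.
But -19.4 V < V_ov = 2.23 V, so the device is actually in triode.
In triode I_D = k_n[V_ov V_DS − ½ V_DS²] and I_D = (V_DD − V_DS)/R_D. Equating: 6.37 V_DS² − 29.43 V_DS + 12.3 = 0, giving V_DS = 0.465 V (the root below V_ov).
I_D = (12.3 − 0.465) / 2.09 = 5.66 mA.

I_D = 5.66 mA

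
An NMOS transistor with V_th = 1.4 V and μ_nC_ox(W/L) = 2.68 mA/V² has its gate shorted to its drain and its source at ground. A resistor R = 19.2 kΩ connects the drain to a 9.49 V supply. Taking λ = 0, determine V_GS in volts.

With gate tied to drain, V_GS = V_DS ≥ V_GS − V_th, so the device is in saturation.
KCL at the drain: ½ k_n (V_GS − V_th)² = (V_DD − V_GS)/R.
Let x = V_GS − 1.4. Then 25.7 x² + x − 8.09 = 0, giving x = 0.542 V (positive root), so V_GS = 1.94 V.
I_D = (V_DD − V_GS)/R = (9.49 − 1.94) / 19.2 = 0.393 mA.

V_GS = 1.94 V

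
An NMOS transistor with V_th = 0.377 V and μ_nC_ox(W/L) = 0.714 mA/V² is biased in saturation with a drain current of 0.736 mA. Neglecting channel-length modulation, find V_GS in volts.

V_GS = 1.81 V

In saturation I_D = ½ k_n (V_GS − V_th)², so V_GS − V_th = √(2 I_D / k_n) = √(2 × 0.736 / 0.714) = 1.44 V.
V_GS = 0.377 + 1.44 = 1.81 V.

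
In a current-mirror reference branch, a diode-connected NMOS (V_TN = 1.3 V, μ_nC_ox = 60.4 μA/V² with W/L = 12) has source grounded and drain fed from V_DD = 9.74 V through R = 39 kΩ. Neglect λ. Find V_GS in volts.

V_GS = 2.04 V

With gate tied to drain, V_GS = V_DS ≥ V_GS − V_TN, so the device is in saturation.
k_n = μ_nC_ox · (W/L) = 0.7248 mA/V².
KCL at the drain: ½ k_n (V_GS − V_TN)² = (V_DD − V_GS)/R.
Let x = V_GS − 1.3. Then 14.1 x² + x − 8.44 = 0, giving x = 0.738 V (positive root), so V_GS = 2.04 V.
I_D = (V_DD − V_GS)/R = (9.74 − 2.04) / 39 = 0.197 mA.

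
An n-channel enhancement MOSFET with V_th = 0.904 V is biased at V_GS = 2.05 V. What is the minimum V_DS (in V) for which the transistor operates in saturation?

The boundary between triode and saturation is V_DS = V_GS − V_th = V_ov.
V_ov = 2.05 − 0.904 = 1.15 V.

V_DS,sat = 1.15 V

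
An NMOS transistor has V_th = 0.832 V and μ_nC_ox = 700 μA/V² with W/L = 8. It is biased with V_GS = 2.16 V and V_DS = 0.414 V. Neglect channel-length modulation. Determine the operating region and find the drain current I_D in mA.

Triode; I_D = 2.60 mA

k_n = μ_nC_ox · (W/L) = 5.6 mA/V².
V_ov = V_GS − V_th = 2.16 − 0.832 = 1.33 V.
Since V_DS = 0.414 V < V_ov = 1.33 V, the device is in the triode region.
I_D = k_n [V_ov · V_DS − ½ V_DS²] = 5.6 × [1.33 × 0.414 − 0.5 × 0.414²] = 2.6 mA.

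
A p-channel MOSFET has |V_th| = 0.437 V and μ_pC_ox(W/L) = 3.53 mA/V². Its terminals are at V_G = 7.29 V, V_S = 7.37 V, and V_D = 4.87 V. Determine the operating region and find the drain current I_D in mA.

Cutoff; I_D = 0 mA

V_SG = V_S − V_G = 7.37 − 7.29 = 0.08 V; V_SD = V_S − V_D = 7.37 − 4.87 = 2.5 V.
V_SG = 0.08 V < |V_th| = 0.437 V, so the transistor is in cutoff.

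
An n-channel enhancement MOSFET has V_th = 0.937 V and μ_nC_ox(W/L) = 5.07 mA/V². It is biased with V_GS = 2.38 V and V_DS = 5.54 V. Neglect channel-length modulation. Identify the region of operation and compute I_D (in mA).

V_ov = V_GS − V_th = 2.38 − 0.937 = 1.44 V.
Since V_DS = 5.54 V ≥ V_ov = 1.44 V, the device is in saturation.
I_D = ½ k_n V_ov² = 0.5 × 5.07 × 1.44² = 5.28 mA.

Saturation; I_D = 5.28 mA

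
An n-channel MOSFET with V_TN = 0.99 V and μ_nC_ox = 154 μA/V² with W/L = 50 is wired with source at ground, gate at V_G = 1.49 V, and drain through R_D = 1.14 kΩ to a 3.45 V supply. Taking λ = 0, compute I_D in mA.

I_D = 0.963 mA

V_GS = V_G = 1.49 V, so V_ov = 1.49 − 0.99 = 0.5 V.
k_n = μ_nC_ox · (W/L) = 7.7 mA/V².
Assume saturation: I_D = ½ k_n V_ov² = 0.5 × 7.7 × 0.5² = 0.963 mA, giving V_DS = V_DD − I_D R_D = 3.45 − 0.963 × 1.14 = 2.35 V.
V_DS = 2.35 V ≥ V_ov = 0.5 V, confirming saturation.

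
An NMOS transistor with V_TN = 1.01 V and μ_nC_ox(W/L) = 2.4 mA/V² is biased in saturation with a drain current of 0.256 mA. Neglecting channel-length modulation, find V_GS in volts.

In saturation I_D = ½ k_n (V_GS − V_TN)², so V_GS − V_TN = √(2 I_D / k_n) = √(2 × 0.256 / 2.4) = 0.462 V.
V_GS = 1.01 + 0.462 = 1.47 V.

V_GS = 1.47 V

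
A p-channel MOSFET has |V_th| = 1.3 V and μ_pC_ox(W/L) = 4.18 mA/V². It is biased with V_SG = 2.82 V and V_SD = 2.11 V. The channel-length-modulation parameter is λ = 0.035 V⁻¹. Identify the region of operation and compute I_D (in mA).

V_ov = V_SG − |V_th| = 2.82 − 1.3 = 1.52 V.
Since V_SD = 2.11 V ≥ V_ov = 1.52 V, the device is in saturation.
I_D = ½ k_p V_ov² (1 + λ V_SD) = 0.5 × 4.18 × 1.52² × (1 + 0.035 × 2.11) = 5.19 mA.

Saturation; I_D = 5.19 mA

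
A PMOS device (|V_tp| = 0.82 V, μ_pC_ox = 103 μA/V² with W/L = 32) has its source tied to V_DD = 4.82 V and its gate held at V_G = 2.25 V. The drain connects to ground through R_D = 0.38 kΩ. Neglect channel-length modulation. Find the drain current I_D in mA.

V_SG = V_DD − V_G = 4.82 − 2.25 = 2.57 V, so V_ov = 2.57 − 0.82 = 1.75 V.
k_p = μ_pC_ox · (W/L) = 3.296 mA/V².
Assume saturation: I_D = ½ k_p V_ov² = 0.5 × 3.296 × 1.75² = 5.05 mA, giving V_SD = V_DD − I_D R_D = 4.82 − 5.05 × 0.38 = 2.9 V.
V_SD = 2.9 V ≥ V_ov = 1.75 V, confirming saturation.

I_D = 5.05 mA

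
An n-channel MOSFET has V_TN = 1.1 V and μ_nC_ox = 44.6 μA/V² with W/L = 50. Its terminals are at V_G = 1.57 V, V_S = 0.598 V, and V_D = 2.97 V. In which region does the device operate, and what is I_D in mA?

Cutoff; I_D = 0 mA

V_GS = V_G − V_S = 1.57 − 0.598 = 0.972 V; V_DS = V_D − V_S = 2.97 − 0.598 = 2.37 V.
V_GS = 0.972 V < V_TN = 1.1 V, so the transistor is in cutoff.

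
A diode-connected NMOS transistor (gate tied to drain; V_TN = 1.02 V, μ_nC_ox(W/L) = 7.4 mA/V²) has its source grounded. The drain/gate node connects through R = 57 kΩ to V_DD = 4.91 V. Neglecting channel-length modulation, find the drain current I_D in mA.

I_D = 0.0659 mA

With gate tied to drain, V_GS = V_DS ≥ V_GS − V_TN, so the device is in saturation.
KCL at the drain: ½ k_n (V_GS − V_TN)² = (V_DD − V_GS)/R.
Let x = V_GS − 1.02. Then 211 x² + x − 3.89 = 0, giving x = 0.133 V (positive root), so V_GS = 1.15 V.
I_D = (V_DD − V_GS)/R = (4.91 − 1.15) / 57 = 0.0659 mA.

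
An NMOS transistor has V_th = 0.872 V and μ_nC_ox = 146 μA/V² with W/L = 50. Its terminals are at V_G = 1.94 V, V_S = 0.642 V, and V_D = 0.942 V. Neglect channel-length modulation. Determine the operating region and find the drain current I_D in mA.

V_GS = V_G − V_S = 1.94 − 0.642 = 1.3 V; V_DS = V_D − V_S = 0.942 − 0.642 = 0.3 V.
k_n = μ_nC_ox · (W/L) = 7.3 mA/V².
V_ov = V_GS − V_th = 1.3 − 0.872 = 0.426 V.
Since V_DS = 0.3 V < V_ov = 0.426 V, the device is in the triode region.
I_D = k_n [V_ov · V_DS − ½ V_DS²] = 7.3 × [0.426 × 0.3 − 0.5 × 0.3²] = 0.604 mA.

Triode; I_D = 0.604 mA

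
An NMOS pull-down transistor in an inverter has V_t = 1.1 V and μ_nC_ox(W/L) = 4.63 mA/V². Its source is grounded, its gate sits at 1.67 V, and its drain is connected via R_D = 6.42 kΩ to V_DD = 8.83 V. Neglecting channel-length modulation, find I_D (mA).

V_GS = V_G = 1.67 V, so V_ov = 1.67 − 1.1 = 0.57 V.
Assume saturation: I_D = ½ k_n V_ov² = 0.5 × 4.63 × 0.57² = 0.752 mA, giving V_DS = V_DD − I_D R_D = 8.83 − 0.752 × 6.42 = 4 V.
V_DS = 4 V ≥ V_ov = 0.57 V, confirming saturation.

I_D = 0.752 mA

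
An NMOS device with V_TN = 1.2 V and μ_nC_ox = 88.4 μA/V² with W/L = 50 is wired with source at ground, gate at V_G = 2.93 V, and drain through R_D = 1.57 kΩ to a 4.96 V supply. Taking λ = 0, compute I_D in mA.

V_GS = V_G = 2.93 V, so V_ov = 2.93 − 1.2 = 1.73 V.
k_n = μ_nC_ox · (W/L) = 4.42 mA/V².
Assume saturation: I_D = ½ k_n V_ov² = 0.5 × 4.42 × 1.73² = 6.61 mA, giving V_DS = V_DD − I_D R_D = 4.96 − 6.61 × 1.57 = -5.42 V.
But -5.42 V < V_ov = 1.73 V, so the device is actually in triode.
In triode I_D = k_n[V_ov V_DS − ½ V_DS²] and I_D = (V_DD − V_DS)/R_D. Equating: 3.47 V_DS² − 13.01 V_DS + 4.96 = 0, giving V_DS = 0.431 V (the root below V_ov).
I_D = (4.96 − 0.431) / 1.57 = 2.88 mA.

I_D = 2.88 mA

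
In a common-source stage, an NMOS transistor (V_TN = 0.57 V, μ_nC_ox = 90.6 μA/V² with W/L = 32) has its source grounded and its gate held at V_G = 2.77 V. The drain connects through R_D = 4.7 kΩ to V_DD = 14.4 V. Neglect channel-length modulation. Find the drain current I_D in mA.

I_D = 2.95 mA

V_GS = V_G = 2.77 V, so V_ov = 2.77 − 0.57 = 2.2 V.
k_n = μ_nC_ox · (W/L) = 2.899 mA/V².
Assume saturation: I_D = ½ k_n V_ov² = 0.5 × 2.899 × 2.2² = 7.02 mA, giving V_DS = V_DD − I_D R_D = 14.4 − 7.02 × 4.7 = -18.6 V.
But -18.6 V < V_ov = 2.2 V, so the device is actually in triode.
In triode I_D = k_n[V_ov V_DS − ½ V_DS²] and I_D = (V_DD − V_DS)/R_D. Equating: 6.81 V_DS² − 30.98 V_DS + 14.4 = 0, giving V_DS = 0.526 V (the root below V_ov).
I_D = (14.4 − 0.526) / 4.7 = 2.95 mA.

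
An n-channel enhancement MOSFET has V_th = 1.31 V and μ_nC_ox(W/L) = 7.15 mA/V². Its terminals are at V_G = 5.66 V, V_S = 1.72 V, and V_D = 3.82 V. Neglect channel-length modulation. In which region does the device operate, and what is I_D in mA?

V_GS = V_G − V_S = 5.66 − 1.72 = 3.94 V; V_DS = V_D − V_S = 3.82 − 1.72 = 2.1 V.
V_ov = V_GS − V_th = 3.94 − 1.31 = 2.63 V.
Since V_DS = 2.1 V < V_ov = 2.63 V, the device is in the triode region.
I_D = k_n [V_ov · V_DS − ½ V_DS²] = 7.15 × [2.63 × 2.1 − 0.5 × 2.1²] = 23.7 mA.

Triode; I_D = 23.7 mA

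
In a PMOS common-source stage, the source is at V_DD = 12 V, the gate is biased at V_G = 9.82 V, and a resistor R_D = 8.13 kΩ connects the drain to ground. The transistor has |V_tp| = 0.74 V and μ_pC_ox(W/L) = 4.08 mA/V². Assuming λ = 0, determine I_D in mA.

V_SG = V_DD − V_G = 12 − 9.82 = 2.18 V, so V_ov = 2.18 − 0.74 = 1.44 V.
Assume saturation: I_D = ½ k_p V_ov² = 0.5 × 4.08 × 1.44² = 4.23 mA, giving V_SD = V_DD − I_D R_D = 12 − 4.23 × 8.13 = -22.4 V.
But -22.4 V < V_ov = 1.44 V, so the device is actually in triode.
In triode I_D = k_p[V_ov V_SD − ½ V_SD²] and I_D = (V_DD − V_SD)/R_D. Equating: 16.6 V_SD² − 48.77 V_SD + 12 = 0, giving V_SD = 0.271 V (the root below V_ov).
I_D = (12 − 0.271) / 8.13 = 1.44 mA.

I_D = 1.44 mA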